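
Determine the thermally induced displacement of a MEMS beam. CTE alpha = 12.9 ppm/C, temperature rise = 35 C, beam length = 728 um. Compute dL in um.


Step 1: Convert CTE: alpha = 12.9 ppm/C = 12.9e-6 /C
Step 2: dL = 12.9e-6 * 35 * 728
dL = 0.3287 um


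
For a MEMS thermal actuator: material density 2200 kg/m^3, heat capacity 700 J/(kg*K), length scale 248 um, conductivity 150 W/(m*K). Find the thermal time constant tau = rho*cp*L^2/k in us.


Step 1: Convert L to m: L = 248e-6 m
Step 2: L^2 = (248e-6)^2 = 6.1504e-08 m^2
Step 3: tau = 2200 * 700 * 6.1504e-08 / 150 = 6.3144107e-04 s
Step 4: Convert to microseconds (multiply by 1e6).
tau = 631.441 us


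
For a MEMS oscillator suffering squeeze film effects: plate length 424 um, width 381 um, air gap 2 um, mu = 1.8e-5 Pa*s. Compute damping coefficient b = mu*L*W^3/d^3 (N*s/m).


Step 1: Convert to SI.
L = 424e-6 m, W = 381e-6 m, d = 2e-6 m
Step 2: W^3 = (381e-6)^3 = 5.53e-11 m^3
Step 3: d^3 = (2e-6)^3 = 8.00e-18 m^3
Step 4: b = 1.8e-5 * 424e-6 * 5.53e-11 / 8.00e-18
b = 5.28e-02 N*s/m


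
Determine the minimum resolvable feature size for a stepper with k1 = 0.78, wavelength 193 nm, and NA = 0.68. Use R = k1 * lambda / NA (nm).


Step 1: Identify values: k1 = 0.78, lambda = 193 nm, NA = 0.68
Step 2: R = k1 * lambda / NA
R = 0.78 * 193 / 0.68
R = 221.4 nm


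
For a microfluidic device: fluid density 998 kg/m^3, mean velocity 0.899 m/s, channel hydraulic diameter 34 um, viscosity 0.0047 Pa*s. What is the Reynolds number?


Step 1: Convert Dh to meters: Dh = 34e-6 m
Step 2: Re = rho * v * Dh / mu
Re = 998 * 0.899 * 34e-6 / 0.0047
Re = 6.49


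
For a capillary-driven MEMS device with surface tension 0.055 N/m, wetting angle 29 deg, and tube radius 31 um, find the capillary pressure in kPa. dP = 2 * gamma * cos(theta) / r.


Step 1: cos(29 deg) = 0.8746
Step 2: Convert r to m: r = 31e-6 m
Step 3: dP = 2 * 0.055 * 0.8746 / 31e-6 = 3103.4 Pa
Step 4: Convert Pa to kPa (divide by 1000).
dP = 3.1 kPa


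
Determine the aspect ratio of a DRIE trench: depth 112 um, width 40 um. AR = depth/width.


Step 1: AR = depth / width
Step 2: AR = 112 / 40
AR = 2.8


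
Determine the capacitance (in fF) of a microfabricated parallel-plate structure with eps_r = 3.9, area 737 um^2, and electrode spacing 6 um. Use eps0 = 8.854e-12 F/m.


Step 1: Convert area to m^2: A = 737e-12 m^2
Step 2: Convert gap to m: d = 6e-6 m
Step 3: C = eps0 * eps_r * A / d
C = 8.854e-12 * 3.9 * 737e-12 / 6e-6
Step 4: Convert to fF (multiply by 1e15).
C = 4.24 fF


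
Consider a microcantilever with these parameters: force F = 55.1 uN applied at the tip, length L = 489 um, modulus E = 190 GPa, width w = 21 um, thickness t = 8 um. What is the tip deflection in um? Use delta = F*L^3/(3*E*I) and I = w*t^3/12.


Step 1: Calculate the second moment of area.
I = w * t^3 / 12 = 21 * 8^3 / 12 = 896.0 um^4
Step 2: Convert E to consistent units (1 GPa = 1000 uN/um^2).
E = 190 GPa = 190000 uN/um^2
Step 3: Calculate tip deflection.
delta = F * L^3 / (3 * E * I)
delta = 55.1 * 489^3 / (3 * 190000 * 896.0)
delta = 12.6152 um


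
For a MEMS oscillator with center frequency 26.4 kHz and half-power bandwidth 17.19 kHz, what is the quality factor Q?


Step 1: Q = f0 / bandwidth
Step 2: Q = 26.4 / 17.19
Q = 1.5


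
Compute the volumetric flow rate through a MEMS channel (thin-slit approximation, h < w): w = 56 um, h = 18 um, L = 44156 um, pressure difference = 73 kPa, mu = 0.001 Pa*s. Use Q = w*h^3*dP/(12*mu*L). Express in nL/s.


Step 1: Convert all dimensions to SI (meters).
w = 56e-6 m, h = 18e-6 m, L = 44156e-6 m, dP = 73e3 Pa
Step 2: Q = w * h^3 * dP / (12 * mu * L)
Q = 56e-6 * (18e-6)^3 * 73e3 / (12 * 0.001 * 44156e-6) = 4.499429e-11 m^3/s
Step 3: Convert Q from m^3/s to nL/s (1 m^3 = 1e12 nL, so multiply by 1e12).
Q = 44.994 nL/s


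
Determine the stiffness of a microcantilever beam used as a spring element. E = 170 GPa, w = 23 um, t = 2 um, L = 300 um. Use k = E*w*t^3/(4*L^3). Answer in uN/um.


Step 1: Convert E to consistent units (1 GPa = 1000 uN/um^2).
E = 170 GPa = 170000 uN/um^2
Step 2: Compute t^3 = 2^3 = 8
Step 3: Compute L^3 = 300^3 = 27000000
Step 4: k = 170000 * 23 * 8 / (4 * 27000000)
k = 0.2896 uN/um


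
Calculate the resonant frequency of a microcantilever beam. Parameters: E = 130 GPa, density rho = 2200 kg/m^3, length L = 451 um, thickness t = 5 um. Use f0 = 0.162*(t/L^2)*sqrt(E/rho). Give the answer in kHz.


Step 1: Convert units to SI.
t_SI = 5e-6 m, L_SI = 451e-6 m
Step 2: Calculate sqrt(E/rho).
sqrt(130e9 / 2200) = 7687.06 m/s
Step 3: Compute f0.
f0 = 0.162 * 5e-6 / (451e-6)^2 * 7687.06 = 30612.0 Hz = 30.61 kHz


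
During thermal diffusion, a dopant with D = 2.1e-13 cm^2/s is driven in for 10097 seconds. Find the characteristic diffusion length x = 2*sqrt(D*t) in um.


Step 1: Compute D*t = 2.1e-13 * 10097 = 2.12037e-09 cm^2
Step 2: sqrt(D*t) = 4.6047e-05 cm
Step 3: x = 2 * 4.6047e-05 cm = 9.2094e-05 cm
Step 4: Convert to um (1 cm = 1e4 um): x = 0.921 um


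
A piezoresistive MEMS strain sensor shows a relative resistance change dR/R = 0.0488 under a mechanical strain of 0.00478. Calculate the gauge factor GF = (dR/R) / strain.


Step 1: Identify values.
dR/R = 0.0488, strain = 0.00478
Step 2: GF = (dR/R) / strain = 0.0488 / 0.00478
GF = 10.2


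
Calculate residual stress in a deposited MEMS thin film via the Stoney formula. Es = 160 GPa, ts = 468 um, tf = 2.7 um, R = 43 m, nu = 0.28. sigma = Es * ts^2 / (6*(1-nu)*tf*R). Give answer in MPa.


Step 1: Compute numerator: Es * ts^2 = 160 * 468^2 = 35043840 (GPa*um^2)
Step 2: Compute denominator (R in um): 6*(1-nu)*tf*R = 6*0.72*2.7*43e6 = 501552000.0 (um^2)
Step 3: sigma (GPa) = 35043840 / 501552000.0 = 6.9871e-02 GPa
Step 4: Convert to MPa (x1000): sigma = 69.9 MPa


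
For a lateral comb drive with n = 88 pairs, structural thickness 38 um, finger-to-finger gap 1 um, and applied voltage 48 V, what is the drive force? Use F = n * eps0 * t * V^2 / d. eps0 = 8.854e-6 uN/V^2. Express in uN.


Step 1: Parameters: n=88, eps0=8.854e-6 uN/V^2, t=38 um, V=48 V, d=1 um
Step 2: V^2 = 2304
Step 3: F = 88 * 8.854e-6 * 38 * 2304 / 1
F = 68.216 uN


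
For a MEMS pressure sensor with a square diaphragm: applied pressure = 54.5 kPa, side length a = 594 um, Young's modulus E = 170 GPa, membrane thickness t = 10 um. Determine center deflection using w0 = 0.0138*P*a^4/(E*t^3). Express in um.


Step 1: Convert pressure to compatible units (E is in GPa, so P in GPa).
P = 54.5 kPa = 54.5e-6 GPa
Step 2: Compute numerator: 0.0138 * P * a^4.
a^4 = 594^4 = 124493242896
numerator = 0.0138 * 54.5e-6 * 124493242896 = 9.36314e+04
Step 3: Compute denominator: E * t^3 = 170 * 10^3 = 170000
Step 4: w0 = numerator / denominator = 9.36314e+04 / 170000 = 0.5508 um


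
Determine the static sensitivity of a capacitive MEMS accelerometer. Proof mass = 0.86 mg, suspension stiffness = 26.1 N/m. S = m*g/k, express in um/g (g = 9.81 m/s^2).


Step 1: Convert mass: m = 0.86 mg = 8.60e-07 kg
Step 2: S = m * g / k = 8.60e-07 * 9.81 / 26.1
Step 3: S = 3.23e-07 m/g
Step 4: Convert to um/g: S = 0.323 um/g


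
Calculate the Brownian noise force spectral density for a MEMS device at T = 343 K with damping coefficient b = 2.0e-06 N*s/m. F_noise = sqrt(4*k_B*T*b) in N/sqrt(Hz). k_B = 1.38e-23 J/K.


Step 1: Compute 4 * k_B * T * b
= 4 * 1.38e-23 * 343 * 2.0e-06
= 3.7867e-26 N^2/Hz
Step 2: F_noise = sqrt(3.7867e-26)
F_noise = 1.95e-13 N/sqrt(Hz)


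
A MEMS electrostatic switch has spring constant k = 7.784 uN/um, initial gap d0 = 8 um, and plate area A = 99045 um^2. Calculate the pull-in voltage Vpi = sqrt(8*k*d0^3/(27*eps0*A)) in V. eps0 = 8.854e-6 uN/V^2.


Step 1: Compute numerator: 8 * k * d0^3 = 8 * 7.784 * 8^3 = 31883.264
Step 2: Compute denominator: 27 * eps0 * A = 27 * 8.854e-6 * 99045 = 23.6775
Step 3: Vpi = sqrt(31883.264 / 23.6775)
Vpi = 36.7 V


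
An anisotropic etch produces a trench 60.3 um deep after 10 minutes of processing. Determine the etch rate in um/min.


Step 1: Etch rate = depth / time
Step 2: rate = 60.3 / 10
rate = 6.03 um/min


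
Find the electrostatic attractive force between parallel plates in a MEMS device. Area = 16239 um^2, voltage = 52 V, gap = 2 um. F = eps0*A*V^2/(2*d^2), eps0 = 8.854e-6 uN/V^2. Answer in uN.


Step 1: Identify parameters.
eps0 = 8.854e-6 uN/V^2, A = 16239 um^2, V = 52 V, d = 2 um
Step 2: Compute V^2 = 52^2 = 2704
Step 3: Compute d^2 = 2^2 = 4
Step 4: F = 0.5 * 8.854e-6 * 16239 * 2704 / 4
F = 48.598 uN


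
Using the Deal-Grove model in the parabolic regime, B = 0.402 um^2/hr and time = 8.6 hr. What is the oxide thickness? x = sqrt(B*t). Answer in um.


Step 1: Compute B*t = 0.402 * 8.6 = 3.4572
Step 2: x = sqrt(3.4572)
x = 1.859 um


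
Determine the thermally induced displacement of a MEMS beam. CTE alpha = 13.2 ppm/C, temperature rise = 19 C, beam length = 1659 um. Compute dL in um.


Step 1: Convert CTE: alpha = 13.2 ppm/C = 13.2e-6 /C
Step 2: dL = 13.2e-6 * 19 * 1659
dL = 0.4161 um


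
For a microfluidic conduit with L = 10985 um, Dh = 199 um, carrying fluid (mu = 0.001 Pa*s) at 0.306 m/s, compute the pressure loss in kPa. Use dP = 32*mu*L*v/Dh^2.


Step 1: Convert to SI: L = 10985e-6 m, Dh = 199e-6 m
Step 2: dP = 32 * 0.001 * 10985e-6 * 0.306 / (199e-6)^2
Step 3: dP = 2716.22 Pa
Step 4: Convert to kPa: dP = 2.72 kPa


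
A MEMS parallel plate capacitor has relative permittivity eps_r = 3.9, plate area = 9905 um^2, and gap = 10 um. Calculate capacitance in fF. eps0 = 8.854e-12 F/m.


Step 1: Convert area to m^2: A = 9905e-12 m^2
Step 2: Convert gap to m: d = 10e-6 m
Step 3: C = eps0 * eps_r * A / d
C = 8.854e-12 * 3.9 * 9905e-12 / 10e-6
Step 4: Convert to fF (multiply by 1e15).
C = 34.2 fF


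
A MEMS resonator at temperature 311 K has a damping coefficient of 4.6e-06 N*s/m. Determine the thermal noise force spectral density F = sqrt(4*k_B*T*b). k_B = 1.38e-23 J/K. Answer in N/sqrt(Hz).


Step 1: Compute 4 * k_B * T * b
= 4 * 1.38e-23 * 311 * 4.6e-06
= 7.8969e-26 N^2/Hz
Step 2: F_noise = sqrt(7.8969e-26)
F_noise = 2.81e-13 N/sqrt(Hz)


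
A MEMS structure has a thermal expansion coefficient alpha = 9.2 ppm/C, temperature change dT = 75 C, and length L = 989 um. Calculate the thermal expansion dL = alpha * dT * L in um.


Step 1: Convert CTE: alpha = 9.2 ppm/C = 9.2e-6 /C
Step 2: dL = 9.2e-6 * 75 * 989
dL = 0.6824 um


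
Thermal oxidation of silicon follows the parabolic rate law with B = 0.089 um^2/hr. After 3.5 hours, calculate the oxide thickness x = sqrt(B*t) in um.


Step 1: Compute B*t = 0.089 * 3.5 = 0.3115
Step 2: x = sqrt(0.3115)
x = 0.558 um


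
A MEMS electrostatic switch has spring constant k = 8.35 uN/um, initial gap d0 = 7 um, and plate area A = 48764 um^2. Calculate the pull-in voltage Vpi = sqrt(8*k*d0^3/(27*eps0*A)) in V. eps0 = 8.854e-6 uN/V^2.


Step 1: Compute numerator: 8 * k * d0^3 = 8 * 8.35 * 7^3 = 22912.4
Step 2: Compute denominator: 27 * eps0 * A = 27 * 8.854e-6 * 48764 = 11.657424
Step 3: Vpi = sqrt(22912.4 / 11.657424)
Vpi = 44.33 V


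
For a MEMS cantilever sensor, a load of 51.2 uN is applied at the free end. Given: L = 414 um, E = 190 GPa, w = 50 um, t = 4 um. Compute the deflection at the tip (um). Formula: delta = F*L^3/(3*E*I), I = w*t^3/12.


Step 1: Calculate the second moment of area.
I = w * t^3 / 12 = 50 * 4^3 / 12 = 266.6667 um^4
Step 2: Convert E to consistent units (1 GPa = 1000 uN/um^2).
E = 190 GPa = 190000 uN/um^2
Step 3: Calculate tip deflection.
delta = F * L^3 / (3 * E * I)
delta = 51.2 * 414^3 / (3 * 190000 * 266.6667)
delta = 23.9016 um


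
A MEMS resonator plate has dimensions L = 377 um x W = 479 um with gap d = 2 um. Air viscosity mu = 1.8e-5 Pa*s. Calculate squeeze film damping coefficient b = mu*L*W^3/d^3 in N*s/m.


Step 1: Convert to SI.
L = 377e-6 m, W = 479e-6 m, d = 2e-6 m
Step 2: W^3 = (479e-6)^3 = 1.10e-10 m^3
Step 3: d^3 = (2e-6)^3 = 8.00e-18 m^3
Step 4: b = 1.8e-5 * 377e-6 * 1.10e-10 / 8.00e-18
b = 9.32e-02 N*s/m


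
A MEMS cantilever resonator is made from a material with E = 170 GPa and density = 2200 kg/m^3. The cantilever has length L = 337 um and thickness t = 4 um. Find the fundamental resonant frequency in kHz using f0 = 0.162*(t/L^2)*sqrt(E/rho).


Step 1: Convert units to SI.
t_SI = 4e-6 m, L_SI = 337e-6 m
Step 2: Calculate sqrt(E/rho).
sqrt(170e9 / 2200) = 8790.49 m/s
Step 3: Compute f0.
f0 = 0.162 * 4e-6 / (337e-6)^2 * 8790.49 = 50156.6 Hz = 50.16 kHz


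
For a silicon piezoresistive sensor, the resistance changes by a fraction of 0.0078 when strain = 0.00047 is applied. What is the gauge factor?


Step 1: Identify values.
dR/R = 0.0078, strain = 0.00047
Step 2: GF = (dR/R) / strain = 0.0078 / 0.00047
GF = 16.6


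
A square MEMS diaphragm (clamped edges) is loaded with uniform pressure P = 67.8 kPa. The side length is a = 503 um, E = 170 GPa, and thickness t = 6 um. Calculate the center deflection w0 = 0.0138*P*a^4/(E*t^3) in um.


Step 1: Convert pressure to compatible units (E is in GPa, so P in GPa).
P = 67.8 kPa = 67.8e-6 GPa
Step 2: Compute numerator: 0.0138 * P * a^4.
a^4 = 503^4 = 64013554081
numerator = 0.0138 * 67.8e-6 * 64013554081 = 5.989364e+04
Step 3: Compute denominator: E * t^3 = 170 * 6^3 = 36720
Step 4: w0 = numerator / denominator = 5.989364e+04 / 36720 = 1.6311 um


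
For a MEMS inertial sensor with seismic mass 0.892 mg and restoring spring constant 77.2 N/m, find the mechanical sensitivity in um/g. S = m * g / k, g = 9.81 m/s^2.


Step 1: Convert mass: m = 0.892 mg = 8.92e-07 kg
Step 2: S = m * g / k = 8.92e-07 * 9.81 / 77.2
Step 3: S = 1.13e-07 m/g
Step 4: Convert to um/g: S = 0.113 um/g


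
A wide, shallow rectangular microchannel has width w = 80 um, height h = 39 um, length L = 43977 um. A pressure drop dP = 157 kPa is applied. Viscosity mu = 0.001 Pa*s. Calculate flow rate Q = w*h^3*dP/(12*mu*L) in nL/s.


Step 1: Convert all dimensions to SI (meters).
w = 80e-6 m, h = 39e-6 m, L = 43977e-6 m, dP = 157e3 Pa
Step 2: Q = w * h^3 * dP / (12 * mu * L)
Q = 80e-6 * (39e-6)^3 * 157e3 / (12 * 0.001 * 43977e-6) = 1.41181117e-09 m^3/s
Step 3: Convert Q from m^3/s to nL/s (1 m^3 = 1e12 nL, so multiply by 1e12).
Q = 1411.811 nL/s


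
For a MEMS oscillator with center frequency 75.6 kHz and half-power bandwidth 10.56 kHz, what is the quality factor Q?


Step 1: Q = f0 / bandwidth
Step 2: Q = 75.6 / 10.56
Q = 7.2


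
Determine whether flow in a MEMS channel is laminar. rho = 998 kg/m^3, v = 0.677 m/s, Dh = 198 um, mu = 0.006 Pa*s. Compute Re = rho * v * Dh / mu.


Step 1: Convert Dh to meters: Dh = 198e-6 m
Step 2: Re = rho * v * Dh / mu
Re = 998 * 0.677 * 198e-6 / 0.006
Re = 22.296
Since Re = 22.296 is below ~2300, the flow is laminar.


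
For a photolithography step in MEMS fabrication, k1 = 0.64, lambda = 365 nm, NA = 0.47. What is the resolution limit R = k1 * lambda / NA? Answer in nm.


Step 1: Identify values: k1 = 0.64, lambda = 365 nm, NA = 0.47
Step 2: R = k1 * lambda / NA
R = 0.64 * 365 / 0.47
R = 497.0 nm


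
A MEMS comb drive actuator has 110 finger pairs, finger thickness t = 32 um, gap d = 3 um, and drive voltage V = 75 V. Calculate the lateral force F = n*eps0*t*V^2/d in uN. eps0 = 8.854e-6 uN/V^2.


Step 1: Parameters: n=110, eps0=8.854e-6 uN/V^2, t=32 um, V=75 V, d=3 um
Step 2: V^2 = 5625
Step 3: F = 110 * 8.854e-6 * 32 * 5625 / 3
F = 58.436 uN


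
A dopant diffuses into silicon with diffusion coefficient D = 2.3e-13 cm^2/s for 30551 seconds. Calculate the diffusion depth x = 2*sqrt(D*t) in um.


Step 1: Compute D*t = 2.3e-13 * 30551 = 7.02673e-09 cm^2
Step 2: sqrt(D*t) = 8.38256e-05 cm
Step 3: x = 2 * 8.38256e-05 cm = 1.676512e-04 cm
Step 4: Convert to um (1 cm = 1e4 um): x = 1.677 um


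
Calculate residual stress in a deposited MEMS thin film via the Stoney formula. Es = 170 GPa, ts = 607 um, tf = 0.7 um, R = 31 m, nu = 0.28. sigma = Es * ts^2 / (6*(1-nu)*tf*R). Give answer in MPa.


Step 1: Compute numerator: Es * ts^2 = 170 * 607^2 = 62636330 (GPa*um^2)
Step 2: Compute denominator (R in um): 6*(1-nu)*tf*R = 6*0.72*0.7*31e6 = 93744000.0 (um^2)
Step 3: sigma (GPa) = 62636330 / 93744000.0 = 6.68164e-01 GPa
Step 4: Convert to MPa (x1000): sigma = 668.2 MPa


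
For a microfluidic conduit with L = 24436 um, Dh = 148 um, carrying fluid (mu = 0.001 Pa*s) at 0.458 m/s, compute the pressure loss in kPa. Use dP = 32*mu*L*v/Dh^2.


Step 1: Convert to SI: L = 24436e-6 m, Dh = 148e-6 m
Step 2: dP = 32 * 0.001 * 24436e-6 * 0.458 / (148e-6)^2
Step 3: dP = 16350.17 Pa
Step 4: Convert to kPa: dP = 16.35 kPa


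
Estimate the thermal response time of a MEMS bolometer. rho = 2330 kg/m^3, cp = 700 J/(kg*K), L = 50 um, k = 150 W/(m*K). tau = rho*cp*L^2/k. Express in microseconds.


Step 1: Convert L to m: L = 50e-6 m
Step 2: L^2 = (50e-6)^2 = 2.5e-09 m^2
Step 3: tau = 2330 * 700 * 2.5e-09 / 150 = 2.718333e-05 s
Step 4: Convert to microseconds (multiply by 1e6).
tau = 27.183 us


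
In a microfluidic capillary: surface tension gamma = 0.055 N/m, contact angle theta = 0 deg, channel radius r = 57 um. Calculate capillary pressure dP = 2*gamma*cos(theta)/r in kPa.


Step 1: cos(0 deg) = 1.0
Step 2: Convert r to m: r = 57e-6 m
Step 3: dP = 2 * 0.055 * 1.0 / 57e-6 = 1929.8 Pa
Step 4: Convert Pa to kPa (divide by 1000).
dP = 1.93 kPa


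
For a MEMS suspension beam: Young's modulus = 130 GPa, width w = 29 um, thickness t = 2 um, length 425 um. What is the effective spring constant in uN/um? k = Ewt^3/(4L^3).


Step 1: Convert E to consistent units (1 GPa = 1000 uN/um^2).
E = 130 GPa = 130000 uN/um^2
Step 2: Compute t^3 = 2^3 = 8
Step 3: Compute L^3 = 425^3 = 76765625
Step 4: k = 130000 * 29 * 8 / (4 * 76765625)
k = 0.0982 uN/um


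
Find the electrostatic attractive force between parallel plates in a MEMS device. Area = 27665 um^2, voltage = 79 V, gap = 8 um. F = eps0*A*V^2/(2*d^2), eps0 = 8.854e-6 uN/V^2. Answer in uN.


Step 1: Identify parameters.
eps0 = 8.854e-6 uN/V^2, A = 27665 um^2, V = 79 V, d = 8 um
Step 2: Compute V^2 = 79^2 = 6241
Step 3: Compute d^2 = 8^2 = 64
Step 4: F = 0.5 * 8.854e-6 * 27665 * 6241 / 64
F = 11.943 uN


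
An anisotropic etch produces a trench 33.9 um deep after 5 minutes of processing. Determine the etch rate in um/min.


Step 1: Etch rate = depth / time
Step 2: rate = 33.9 / 5
rate = 6.78 um/min


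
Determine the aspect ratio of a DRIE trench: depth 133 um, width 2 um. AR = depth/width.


Step 1: AR = depth / width
Step 2: AR = 133 / 2
AR = 66.5


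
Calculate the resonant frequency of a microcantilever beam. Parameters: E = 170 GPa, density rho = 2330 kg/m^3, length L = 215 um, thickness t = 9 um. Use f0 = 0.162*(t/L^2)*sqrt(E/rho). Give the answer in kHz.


Step 1: Convert units to SI.
t_SI = 9e-6 m, L_SI = 215e-6 m
Step 2: Calculate sqrt(E/rho).
sqrt(170e9 / 2330) = 8541.74 m/s
Step 3: Compute f0.
f0 = 0.162 * 9e-6 / (215e-6)^2 * 8541.74 = 269418.2 Hz = 269.42 kHz


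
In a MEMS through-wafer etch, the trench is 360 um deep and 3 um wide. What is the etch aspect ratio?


Step 1: AR = depth / width
Step 2: AR = 360 / 3
AR = 120.0


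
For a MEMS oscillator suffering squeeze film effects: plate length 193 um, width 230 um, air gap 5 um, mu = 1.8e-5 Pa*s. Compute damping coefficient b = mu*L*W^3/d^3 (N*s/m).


Step 1: Convert to SI.
L = 193e-6 m, W = 230e-6 m, d = 5e-6 m
Step 2: W^3 = (230e-6)^3 = 1.22e-11 m^3
Step 3: d^3 = (5e-6)^3 = 1.25e-16 m^3
Step 4: b = 1.8e-5 * 193e-6 * 1.22e-11 / 1.25e-16
b = 3.38e-04 N*s/m


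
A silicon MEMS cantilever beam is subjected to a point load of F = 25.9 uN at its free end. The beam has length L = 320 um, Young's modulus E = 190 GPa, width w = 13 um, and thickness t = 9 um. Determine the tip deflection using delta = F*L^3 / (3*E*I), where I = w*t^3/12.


Step 1: Calculate the second moment of area.
I = w * t^3 / 12 = 13 * 9^3 / 12 = 789.75 um^4
Step 2: Convert E to consistent units (1 GPa = 1000 uN/um^2).
E = 190 GPa = 190000 uN/um^2
Step 3: Calculate tip deflection.
delta = F * L^3 / (3 * E * I)
delta = 25.9 * 320^3 / (3 * 190000 * 789.75)
delta = 1.8853 um


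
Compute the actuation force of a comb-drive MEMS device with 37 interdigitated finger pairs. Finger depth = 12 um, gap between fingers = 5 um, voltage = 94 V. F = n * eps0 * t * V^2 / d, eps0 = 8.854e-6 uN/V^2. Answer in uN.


Step 1: Parameters: n=37, eps0=8.854e-6 uN/V^2, t=12 um, V=94 V, d=5 um
Step 2: V^2 = 8836
Step 3: F = 37 * 8.854e-6 * 12 * 8836 / 5
F = 6.947 uN


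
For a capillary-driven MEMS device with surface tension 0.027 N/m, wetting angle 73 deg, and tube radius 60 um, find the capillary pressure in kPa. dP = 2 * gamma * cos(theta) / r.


Step 1: cos(73 deg) = 0.2924
Step 2: Convert r to m: r = 60e-6 m
Step 3: dP = 2 * 0.027 * 0.2924 / 60e-6 = 263.2 Pa
Step 4: Convert Pa to kPa (divide by 1000).
dP = 0.26 kPa


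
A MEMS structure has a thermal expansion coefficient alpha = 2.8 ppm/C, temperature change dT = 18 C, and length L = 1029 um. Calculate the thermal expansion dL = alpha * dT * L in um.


Step 1: Convert CTE: alpha = 2.8 ppm/C = 2.8e-6 /C
Step 2: dL = 2.8e-6 * 18 * 1029
dL = 0.0519 um


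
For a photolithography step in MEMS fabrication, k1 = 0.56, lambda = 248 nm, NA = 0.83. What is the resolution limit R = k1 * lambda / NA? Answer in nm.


Step 1: Identify values: k1 = 0.56, lambda = 248 nm, NA = 0.83
Step 2: R = k1 * lambda / NA
R = 0.56 * 248 / 0.83
R = 167.3 nm


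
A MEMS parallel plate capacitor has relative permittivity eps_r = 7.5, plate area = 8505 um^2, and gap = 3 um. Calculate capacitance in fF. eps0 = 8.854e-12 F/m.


Step 1: Convert area to m^2: A = 8505e-12 m^2
Step 2: Convert gap to m: d = 3e-6 m
Step 3: C = eps0 * eps_r * A / d
C = 8.854e-12 * 7.5 * 8505e-12 / 3e-6
Step 4: Convert to fF (multiply by 1e15).
C = 188.26 fF


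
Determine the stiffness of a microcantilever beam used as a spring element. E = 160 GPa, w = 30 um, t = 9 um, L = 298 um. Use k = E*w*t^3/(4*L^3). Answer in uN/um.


Step 1: Convert E to consistent units (1 GPa = 1000 uN/um^2).
E = 160 GPa = 160000 uN/um^2
Step 2: Compute t^3 = 9^3 = 729
Step 3: Compute L^3 = 298^3 = 26463592
Step 4: k = 160000 * 30 * 729 / (4 * 26463592)
k = 33.0567 uN/um


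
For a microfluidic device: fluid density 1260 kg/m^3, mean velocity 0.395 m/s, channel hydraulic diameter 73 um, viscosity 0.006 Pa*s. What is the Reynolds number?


Step 1: Convert Dh to meters: Dh = 73e-6 m
Step 2: Re = rho * v * Dh / mu
Re = 1260 * 0.395 * 73e-6 / 0.006
Re = 6.055


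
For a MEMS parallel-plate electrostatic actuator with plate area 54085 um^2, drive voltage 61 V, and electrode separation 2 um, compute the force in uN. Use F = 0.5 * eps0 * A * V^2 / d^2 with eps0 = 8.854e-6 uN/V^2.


Step 1: Identify parameters.
eps0 = 8.854e-6 uN/V^2, A = 54085 um^2, V = 61 V, d = 2 um
Step 2: Compute V^2 = 61^2 = 3721
Step 3: Compute d^2 = 2^2 = 4
Step 4: F = 0.5 * 8.854e-6 * 54085 * 3721 / 4
F = 222.734 uN


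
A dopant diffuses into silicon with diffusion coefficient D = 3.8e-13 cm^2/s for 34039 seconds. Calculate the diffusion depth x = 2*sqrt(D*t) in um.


Step 1: Compute D*t = 3.8e-13 * 34039 = 1.293482e-08 cm^2
Step 2: sqrt(D*t) = 1.13731e-04 cm
Step 3: x = 2 * 1.13731e-04 cm = 2.27462e-04 cm
Step 4: Convert to um (1 cm = 1e4 um): x = 2.275 um


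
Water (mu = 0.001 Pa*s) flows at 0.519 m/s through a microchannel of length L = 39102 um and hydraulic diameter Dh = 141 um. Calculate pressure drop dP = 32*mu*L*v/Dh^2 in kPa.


Step 1: Convert to SI: L = 39102e-6 m, Dh = 141e-6 m
Step 2: dP = 32 * 0.001 * 39102e-6 * 0.519 / (141e-6)^2
Step 3: dP = 32664.66 Pa
Step 4: Convert to kPa: dP = 32.66 kPa


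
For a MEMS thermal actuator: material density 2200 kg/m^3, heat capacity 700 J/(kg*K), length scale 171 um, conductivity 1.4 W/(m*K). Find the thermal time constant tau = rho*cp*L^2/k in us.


Step 1: Convert L to m: L = 171e-6 m
Step 2: L^2 = (171e-6)^2 = 2.9241e-08 m^2
Step 3: tau = 2200 * 700 * 2.9241e-08 / 1.4 = 3.21651e-02 s
Step 4: Convert to microseconds (multiply by 1e6).
tau = 32165.1 us


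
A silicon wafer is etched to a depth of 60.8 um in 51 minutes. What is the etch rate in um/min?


Step 1: Etch rate = depth / time
Step 2: rate = 60.8 / 51
rate = 1.192 um/min


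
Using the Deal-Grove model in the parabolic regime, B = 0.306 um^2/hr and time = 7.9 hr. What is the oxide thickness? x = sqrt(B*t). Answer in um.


Step 1: Compute B*t = 0.306 * 7.9 = 2.4174
Step 2: x = sqrt(2.4174)
x = 1.555 um


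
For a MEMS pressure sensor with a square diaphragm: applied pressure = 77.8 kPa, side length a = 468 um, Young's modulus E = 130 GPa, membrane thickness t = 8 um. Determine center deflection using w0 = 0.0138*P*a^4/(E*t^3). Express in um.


Step 1: Convert pressure to compatible units (E is in GPa, so P in GPa).
P = 77.8 kPa = 77.8e-6 GPa
Step 2: Compute numerator: 0.0138 * P * a^4.
a^4 = 468^4 = 47971512576
numerator = 0.0138 * 77.8e-6 * 47971512576 = 5.15041e+04
Step 3: Compute denominator: E * t^3 = 130 * 8^3 = 66560
Step 4: w0 = numerator / denominator = 5.15041e+04 / 66560 = 0.7738 um


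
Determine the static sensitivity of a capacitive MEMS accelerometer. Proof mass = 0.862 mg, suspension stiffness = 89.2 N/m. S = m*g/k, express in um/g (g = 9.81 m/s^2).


Step 1: Convert mass: m = 0.862 mg = 8.62e-07 kg
Step 2: S = m * g / k = 8.62e-07 * 9.81 / 89.2
Step 3: S = 9.48e-08 m/g
Step 4: Convert to um/g: S = 0.095 um/g


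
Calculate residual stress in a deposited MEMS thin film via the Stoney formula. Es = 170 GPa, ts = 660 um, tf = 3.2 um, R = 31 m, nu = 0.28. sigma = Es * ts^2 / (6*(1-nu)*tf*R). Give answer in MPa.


Step 1: Compute numerator: Es * ts^2 = 170 * 660^2 = 74052000 (GPa*um^2)
Step 2: Compute denominator (R in um): 6*(1-nu)*tf*R = 6*0.72*3.2*31e6 = 428544000.0 (um^2)
Step 3: sigma (GPa) = 74052000 / 428544000.0 = 1.72799e-01 GPa
Step 4: Convert to MPa (x1000): sigma = 172.8 MPa


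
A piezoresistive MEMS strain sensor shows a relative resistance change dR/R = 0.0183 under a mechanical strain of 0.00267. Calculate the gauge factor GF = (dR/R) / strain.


Step 1: Identify values.
dR/R = 0.0183, strain = 0.00267
Step 2: GF = (dR/R) / strain = 0.0183 / 0.00267
GF = 6.9


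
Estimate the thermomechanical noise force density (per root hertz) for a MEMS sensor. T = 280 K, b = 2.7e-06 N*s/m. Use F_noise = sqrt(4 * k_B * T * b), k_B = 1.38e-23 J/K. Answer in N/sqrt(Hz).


Step 1: Compute 4 * k_B * T * b
= 4 * 1.38e-23 * 280 * 2.7e-06
= 4.1731e-26 N^2/Hz
Step 2: F_noise = sqrt(4.1731e-26)
F_noise = 2.04e-13 N/sqrt(Hz)


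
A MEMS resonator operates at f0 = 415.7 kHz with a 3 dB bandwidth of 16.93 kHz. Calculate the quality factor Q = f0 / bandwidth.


Step 1: Q = f0 / bandwidth
Step 2: Q = 415.7 / 16.93
Q = 24.6


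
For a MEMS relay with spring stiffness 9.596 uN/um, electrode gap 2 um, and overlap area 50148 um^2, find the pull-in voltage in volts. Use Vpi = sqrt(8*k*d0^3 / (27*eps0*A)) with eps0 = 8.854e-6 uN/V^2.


Step 1: Compute numerator: 8 * k * d0^3 = 8 * 9.596 * 2^3 = 614.144
Step 2: Compute denominator: 27 * eps0 * A = 27 * 8.854e-6 * 50148 = 11.988281
Step 3: Vpi = sqrt(614.144 / 11.988281)
Vpi = 7.16 V


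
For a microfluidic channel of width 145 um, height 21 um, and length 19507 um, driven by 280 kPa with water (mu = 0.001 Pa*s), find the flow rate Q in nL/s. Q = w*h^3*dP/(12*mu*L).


Step 1: Convert all dimensions to SI (meters).
w = 145e-6 m, h = 21e-6 m, L = 19507e-6 m, dP = 280e3 Pa
Step 2: Q = w * h^3 * dP / (12 * mu * L)
Q = 145e-6 * (21e-6)^3 * 280e3 / (12 * 0.001 * 19507e-6) = 1.60624648e-09 m^3/s
Step 3: Convert Q from m^3/s to nL/s (1 m^3 = 1e12 nL, so multiply by 1e12).
Q = 1606.246 nL/s


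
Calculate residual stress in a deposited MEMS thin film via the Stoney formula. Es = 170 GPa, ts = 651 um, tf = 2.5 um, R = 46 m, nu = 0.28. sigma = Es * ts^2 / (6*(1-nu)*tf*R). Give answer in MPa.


Step 1: Compute numerator: Es * ts^2 = 170 * 651^2 = 72046170 (GPa*um^2)
Step 2: Compute denominator (R in um): 6*(1-nu)*tf*R = 6*0.72*2.5*46e6 = 496800000.0 (um^2)
Step 3: sigma (GPa) = 72046170 / 496800000.0 = 1.4502e-01 GPa
Step 4: Convert to MPa (x1000): sigma = 145.0 MPa


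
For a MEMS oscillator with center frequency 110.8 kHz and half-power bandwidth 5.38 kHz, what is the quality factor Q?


Step 1: Q = f0 / bandwidth
Step 2: Q = 110.8 / 5.38
Q = 20.6


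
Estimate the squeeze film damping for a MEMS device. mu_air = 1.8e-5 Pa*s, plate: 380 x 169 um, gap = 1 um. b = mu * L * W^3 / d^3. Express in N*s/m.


Step 1: Convert to SI.
L = 380e-6 m, W = 169e-6 m, d = 1e-6 m
Step 2: W^3 = (169e-6)^3 = 4.83e-12 m^3
Step 3: d^3 = (1e-6)^3 = 1.00e-18 m^3
Step 4: b = 1.8e-5 * 380e-6 * 4.83e-12 / 1.00e-18
b = 3.30e-02 N*s/m


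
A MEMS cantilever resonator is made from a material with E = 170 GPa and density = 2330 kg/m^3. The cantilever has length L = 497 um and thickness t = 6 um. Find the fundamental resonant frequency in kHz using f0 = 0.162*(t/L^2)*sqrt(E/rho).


Step 1: Convert units to SI.
t_SI = 6e-6 m, L_SI = 497e-6 m
Step 2: Calculate sqrt(E/rho).
sqrt(170e9 / 2330) = 8541.74 m/s
Step 3: Compute f0.
f0 = 0.162 * 6e-6 / (497e-6)^2 * 8541.74 = 33612.4 Hz = 33.61 kHz


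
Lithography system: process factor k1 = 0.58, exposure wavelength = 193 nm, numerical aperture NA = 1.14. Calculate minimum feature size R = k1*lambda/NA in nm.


Step 1: Identify values: k1 = 0.58, lambda = 193 nm, NA = 1.14
Step 2: R = k1 * lambda / NA
R = 0.58 * 193 / 1.14
R = 98.2 nm


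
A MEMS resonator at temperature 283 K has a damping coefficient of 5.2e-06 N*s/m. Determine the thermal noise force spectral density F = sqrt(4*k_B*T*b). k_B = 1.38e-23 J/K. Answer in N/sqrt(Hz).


Step 1: Compute 4 * k_B * T * b
= 4 * 1.38e-23 * 283 * 5.2e-06
= 8.1232e-26 N^2/Hz
Step 2: F_noise = sqrt(8.1232e-26)
F_noise = 2.85e-13 N/sqrt(Hz)


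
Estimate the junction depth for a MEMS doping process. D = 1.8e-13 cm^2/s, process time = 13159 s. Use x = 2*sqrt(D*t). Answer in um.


Step 1: Compute D*t = 1.8e-13 * 13159 = 2.36862e-09 cm^2
Step 2: sqrt(D*t) = 4.8668e-05 cm
Step 3: x = 2 * 4.8668e-05 cm = 9.7336e-05 cm
Step 4: Convert to um (1 cm = 1e4 um): x = 0.973 um


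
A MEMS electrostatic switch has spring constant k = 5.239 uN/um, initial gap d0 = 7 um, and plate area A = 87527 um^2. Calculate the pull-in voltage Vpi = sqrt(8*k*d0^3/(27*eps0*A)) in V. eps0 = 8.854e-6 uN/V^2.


Step 1: Compute numerator: 8 * k * d0^3 = 8 * 5.239 * 7^3 = 14375.816
Step 2: Compute denominator: 27 * eps0 * A = 27 * 8.854e-6 * 87527 = 20.92403
Step 3: Vpi = sqrt(14375.816 / 20.92403)
Vpi = 26.21 V


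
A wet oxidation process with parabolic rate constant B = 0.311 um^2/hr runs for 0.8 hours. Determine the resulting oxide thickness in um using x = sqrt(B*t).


Step 1: Compute B*t = 0.311 * 0.8 = 0.2488
Step 2: x = sqrt(0.2488)
x = 0.499 um


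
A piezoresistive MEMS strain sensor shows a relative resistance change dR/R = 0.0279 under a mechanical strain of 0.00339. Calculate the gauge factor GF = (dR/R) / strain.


Step 1: Identify values.
dR/R = 0.0279, strain = 0.00339
Step 2: GF = (dR/R) / strain = 0.0279 / 0.00339
GF = 8.2


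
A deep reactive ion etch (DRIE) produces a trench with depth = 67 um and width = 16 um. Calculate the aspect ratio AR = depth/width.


Step 1: AR = depth / width
Step 2: AR = 67 / 16
AR = 4.2


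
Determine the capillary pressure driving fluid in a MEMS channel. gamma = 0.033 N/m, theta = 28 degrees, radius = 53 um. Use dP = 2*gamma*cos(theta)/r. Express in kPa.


Step 1: cos(28 deg) = 0.8829
Step 2: Convert r to m: r = 53e-6 m
Step 3: dP = 2 * 0.033 * 0.8829 / 53e-6 = 1099.5 Pa
Step 4: Convert Pa to kPa (divide by 1000).
dP = 1.1 kPa


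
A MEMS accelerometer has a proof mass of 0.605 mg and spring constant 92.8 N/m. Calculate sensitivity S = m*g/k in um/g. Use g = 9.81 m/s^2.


Step 1: Convert mass: m = 0.605 mg = 6.05e-07 kg
Step 2: S = m * g / k = 6.05e-07 * 9.81 / 92.8
Step 3: S = 6.40e-08 m/g
Step 4: Convert to um/g: S = 0.064 um/g


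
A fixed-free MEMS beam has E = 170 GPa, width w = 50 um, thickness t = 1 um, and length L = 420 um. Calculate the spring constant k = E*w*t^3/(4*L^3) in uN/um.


Step 1: Convert E to consistent units (1 GPa = 1000 uN/um^2).
E = 170 GPa = 170000 uN/um^2
Step 2: Compute t^3 = 1^3 = 1
Step 3: Compute L^3 = 420^3 = 74088000
Step 4: k = 170000 * 50 * 1 / (4 * 74088000)
k = 0.0287 uN/um


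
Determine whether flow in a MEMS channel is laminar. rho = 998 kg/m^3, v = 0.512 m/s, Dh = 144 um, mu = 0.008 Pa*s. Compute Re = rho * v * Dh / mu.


Step 1: Convert Dh to meters: Dh = 144e-6 m
Step 2: Re = rho * v * Dh / mu
Re = 998 * 0.512 * 144e-6 / 0.008
Re = 9.198
Since Re = 9.198 is below ~2300, the flow is laminar.


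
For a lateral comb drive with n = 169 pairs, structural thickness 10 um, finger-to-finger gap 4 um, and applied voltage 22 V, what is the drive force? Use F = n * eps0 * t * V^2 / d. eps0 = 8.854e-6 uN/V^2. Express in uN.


Step 1: Parameters: n=169, eps0=8.854e-6 uN/V^2, t=10 um, V=22 V, d=4 um
Step 2: V^2 = 484
Step 3: F = 169 * 8.854e-6 * 10 * 484 / 4
F = 1.811 uN


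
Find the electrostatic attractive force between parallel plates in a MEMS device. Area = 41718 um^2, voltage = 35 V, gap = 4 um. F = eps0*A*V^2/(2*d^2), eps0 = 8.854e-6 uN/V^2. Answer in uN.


Step 1: Identify parameters.
eps0 = 8.854e-6 uN/V^2, A = 41718 um^2, V = 35 V, d = 4 um
Step 2: Compute V^2 = 35^2 = 1225
Step 3: Compute d^2 = 4^2 = 16
Step 4: F = 0.5 * 8.854e-6 * 41718 * 1225 / 16
F = 14.14 uN


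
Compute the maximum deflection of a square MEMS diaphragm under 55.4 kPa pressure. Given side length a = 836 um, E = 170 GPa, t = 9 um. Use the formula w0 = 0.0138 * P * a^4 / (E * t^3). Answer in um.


Step 1: Convert pressure to compatible units (E is in GPa, so P in GPa).
P = 55.4 kPa = 55.4e-6 GPa
Step 2: Compute numerator: 0.0138 * P * a^4.
a^4 = 836^4 = 488455618816
numerator = 0.0138 * 55.4e-6 * 488455618816 = 3.734341e+05
Step 3: Compute denominator: E * t^3 = 170 * 9^3 = 123930
Step 4: w0 = numerator / denominator = 3.734341e+05 / 123930 = 3.0133 um


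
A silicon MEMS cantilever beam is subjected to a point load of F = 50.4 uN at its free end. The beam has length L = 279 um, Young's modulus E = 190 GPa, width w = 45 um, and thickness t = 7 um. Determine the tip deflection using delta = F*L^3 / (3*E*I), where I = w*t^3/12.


Step 1: Calculate the second moment of area.
I = w * t^3 / 12 = 45 * 7^3 / 12 = 1286.25 um^4
Step 2: Convert E to consistent units (1 GPa = 1000 uN/um^2).
E = 190 GPa = 190000 uN/um^2
Step 3: Calculate tip deflection.
delta = F * L^3 / (3 * E * I)
delta = 50.4 * 279^3 / (3 * 190000 * 1286.25)
delta = 1.4929 um


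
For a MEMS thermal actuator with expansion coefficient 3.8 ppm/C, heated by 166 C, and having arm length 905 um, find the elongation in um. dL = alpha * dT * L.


Step 1: Convert CTE: alpha = 3.8 ppm/C = 3.8e-6 /C
Step 2: dL = 3.8e-6 * 166 * 905
dL = 0.5709 um


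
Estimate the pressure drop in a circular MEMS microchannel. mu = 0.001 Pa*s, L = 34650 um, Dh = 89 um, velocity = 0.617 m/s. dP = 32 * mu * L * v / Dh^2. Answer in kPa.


Step 1: Convert to SI: L = 34650e-6 m, Dh = 89e-6 m
Step 2: dP = 32 * 0.001 * 34650e-6 * 0.617 / (89e-6)^2
Step 3: dP = 86369.09 Pa
Step 4: Convert to kPa: dP = 86.37 kPa


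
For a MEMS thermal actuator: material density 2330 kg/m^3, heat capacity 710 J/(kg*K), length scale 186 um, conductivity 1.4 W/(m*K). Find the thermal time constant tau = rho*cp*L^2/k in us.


Step 1: Convert L to m: L = 186e-6 m
Step 2: L^2 = (186e-6)^2 = 3.4596e-08 m^2
Step 3: tau = 2330 * 710 * 3.4596e-08 / 1.4 = 4.088011629e-02 s
Step 4: Convert to microseconds (multiply by 1e6).
tau = 40880.116 us


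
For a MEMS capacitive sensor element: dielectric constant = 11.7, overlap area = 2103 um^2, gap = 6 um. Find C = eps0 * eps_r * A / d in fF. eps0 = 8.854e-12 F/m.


Step 1: Convert area to m^2: A = 2103e-12 m^2
Step 2: Convert gap to m: d = 6e-6 m
Step 3: C = eps0 * eps_r * A / d
C = 8.854e-12 * 11.7 * 2103e-12 / 6e-6
Step 4: Convert to fF (multiply by 1e15).
C = 36.31 fF


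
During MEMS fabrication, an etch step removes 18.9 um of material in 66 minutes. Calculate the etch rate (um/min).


Step 1: Etch rate = depth / time
Step 2: rate = 18.9 / 66
rate = 0.286 um/min


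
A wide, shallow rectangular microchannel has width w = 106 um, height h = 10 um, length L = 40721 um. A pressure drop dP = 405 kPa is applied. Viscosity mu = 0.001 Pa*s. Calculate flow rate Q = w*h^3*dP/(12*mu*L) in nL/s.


Step 1: Convert all dimensions to SI (meters).
w = 106e-6 m, h = 10e-6 m, L = 40721e-6 m, dP = 405e3 Pa
Step 2: Q = w * h^3 * dP / (12 * mu * L)
Q = 106e-6 * (10e-6)^3 * 405e3 / (12 * 0.001 * 40721e-6) = 8.785393e-11 m^3/s
Step 3: Convert Q from m^3/s to nL/s (1 m^3 = 1e12 nL, so multiply by 1e12).
Q = 87.854 nL/s


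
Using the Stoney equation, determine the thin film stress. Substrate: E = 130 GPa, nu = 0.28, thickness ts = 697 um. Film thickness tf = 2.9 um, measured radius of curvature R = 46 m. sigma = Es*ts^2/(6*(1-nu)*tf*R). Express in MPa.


Step 1: Compute numerator: Es * ts^2 = 130 * 697^2 = 63155170 (GPa*um^2)
Step 2: Compute denominator (R in um): 6*(1-nu)*tf*R = 6*0.72*2.9*46e6 = 576288000.0 (um^2)
Step 3: sigma (GPa) = 63155170 / 576288000.0 = 1.0959e-01 GPa
Step 4: Convert to MPa (x1000): sigma = 109.6 MPa


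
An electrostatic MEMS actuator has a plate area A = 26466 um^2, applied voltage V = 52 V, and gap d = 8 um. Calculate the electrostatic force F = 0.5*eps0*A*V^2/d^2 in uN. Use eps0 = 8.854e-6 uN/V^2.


Step 1: Identify parameters.
eps0 = 8.854e-6 uN/V^2, A = 26466 um^2, V = 52 V, d = 8 um
Step 2: Compute V^2 = 52^2 = 2704
Step 3: Compute d^2 = 8^2 = 64
Step 4: F = 0.5 * 8.854e-6 * 26466 * 2704 / 64
F = 4.95 uN


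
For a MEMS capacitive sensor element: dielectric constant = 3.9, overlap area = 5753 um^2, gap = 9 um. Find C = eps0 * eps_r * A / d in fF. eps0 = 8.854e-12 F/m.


Step 1: Convert area to m^2: A = 5753e-12 m^2
Step 2: Convert gap to m: d = 9e-6 m
Step 3: C = eps0 * eps_r * A / d
C = 8.854e-12 * 3.9 * 5753e-12 / 9e-6
Step 4: Convert to fF (multiply by 1e15).
C = 22.07 fF


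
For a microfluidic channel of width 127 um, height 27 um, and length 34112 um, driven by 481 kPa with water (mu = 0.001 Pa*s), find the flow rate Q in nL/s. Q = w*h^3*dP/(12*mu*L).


Step 1: Convert all dimensions to SI (meters).
w = 127e-6 m, h = 27e-6 m, L = 34112e-6 m, dP = 481e3 Pa
Step 2: Q = w * h^3 * dP / (12 * mu * L)
Q = 127e-6 * (27e-6)^3 * 481e3 / (12 * 0.001 * 34112e-6) = 2.93732269e-09 m^3/s
Step 3: Convert Q from m^3/s to nL/s (1 m^3 = 1e12 nL, so multiply by 1e12).
Q = 2937.323 nL/s


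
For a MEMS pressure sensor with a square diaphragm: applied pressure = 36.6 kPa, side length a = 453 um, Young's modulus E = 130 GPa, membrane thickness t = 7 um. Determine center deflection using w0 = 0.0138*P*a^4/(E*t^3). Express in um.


Step 1: Convert pressure to compatible units (E is in GPa, so P in GPa).
P = 36.6 kPa = 36.6e-6 GPa
Step 2: Compute numerator: 0.0138 * P * a^4.
a^4 = 453^4 = 42110733681
numerator = 0.0138 * 36.6e-6 * 42110733681 = 2.1269e+04
Step 3: Compute denominator: E * t^3 = 130 * 7^3 = 44590
Step 4: w0 = numerator / denominator = 2.1269e+04 / 44590 = 0.477 um


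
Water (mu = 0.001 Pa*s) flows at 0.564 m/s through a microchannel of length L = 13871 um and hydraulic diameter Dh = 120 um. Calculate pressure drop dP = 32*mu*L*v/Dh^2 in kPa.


Step 1: Convert to SI: L = 13871e-6 m, Dh = 120e-6 m
Step 2: dP = 32 * 0.001 * 13871e-6 * 0.564 / (120e-6)^2
Step 3: dP = 17384.99 Pa
Step 4: Convert to kPa: dP = 17.38 kPa


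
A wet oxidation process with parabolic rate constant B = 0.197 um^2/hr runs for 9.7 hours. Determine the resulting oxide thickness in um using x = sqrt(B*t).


Step 1: Compute B*t = 0.197 * 9.7 = 1.9109
Step 2: x = sqrt(1.9109)
x = 1.382 um


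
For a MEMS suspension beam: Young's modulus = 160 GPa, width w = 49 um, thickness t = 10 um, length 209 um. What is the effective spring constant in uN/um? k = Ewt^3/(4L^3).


Step 1: Convert E to consistent units (1 GPa = 1000 uN/um^2).
E = 160 GPa = 160000 uN/um^2
Step 2: Compute t^3 = 10^3 = 1000
Step 3: Compute L^3 = 209^3 = 9129329
Step 4: k = 160000 * 49 * 1000 / (4 * 9129329)
k = 214.6927 uN/um
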